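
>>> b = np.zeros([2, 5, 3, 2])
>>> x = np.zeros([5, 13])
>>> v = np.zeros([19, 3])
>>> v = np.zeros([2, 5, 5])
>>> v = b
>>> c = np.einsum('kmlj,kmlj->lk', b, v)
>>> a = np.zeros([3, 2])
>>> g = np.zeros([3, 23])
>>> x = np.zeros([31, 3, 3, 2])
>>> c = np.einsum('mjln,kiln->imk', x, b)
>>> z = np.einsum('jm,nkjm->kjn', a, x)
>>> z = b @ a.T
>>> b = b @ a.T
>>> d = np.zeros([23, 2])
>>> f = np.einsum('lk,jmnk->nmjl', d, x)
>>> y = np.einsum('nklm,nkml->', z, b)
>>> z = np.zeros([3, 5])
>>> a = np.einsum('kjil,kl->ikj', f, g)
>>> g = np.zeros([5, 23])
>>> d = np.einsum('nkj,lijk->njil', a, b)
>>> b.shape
(2, 5, 3, 3)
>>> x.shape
(31, 3, 3, 2)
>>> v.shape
(2, 5, 3, 2)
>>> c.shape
(5, 31, 2)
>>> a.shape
(31, 3, 3)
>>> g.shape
(5, 23)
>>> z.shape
(3, 5)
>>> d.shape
(31, 3, 5, 2)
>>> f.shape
(3, 3, 31, 23)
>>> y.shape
()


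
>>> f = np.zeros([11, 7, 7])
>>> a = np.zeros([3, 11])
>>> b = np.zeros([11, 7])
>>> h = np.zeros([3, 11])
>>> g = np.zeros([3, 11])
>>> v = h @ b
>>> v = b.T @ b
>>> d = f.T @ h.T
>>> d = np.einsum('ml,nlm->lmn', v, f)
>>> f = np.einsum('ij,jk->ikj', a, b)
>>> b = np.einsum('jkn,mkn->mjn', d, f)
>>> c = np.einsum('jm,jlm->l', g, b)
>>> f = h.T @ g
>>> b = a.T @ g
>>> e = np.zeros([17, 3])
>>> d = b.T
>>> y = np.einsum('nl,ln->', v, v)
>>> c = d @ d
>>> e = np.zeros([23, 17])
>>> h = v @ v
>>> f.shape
(11, 11)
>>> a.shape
(3, 11)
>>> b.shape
(11, 11)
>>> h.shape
(7, 7)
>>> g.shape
(3, 11)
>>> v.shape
(7, 7)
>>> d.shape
(11, 11)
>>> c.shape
(11, 11)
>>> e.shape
(23, 17)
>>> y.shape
()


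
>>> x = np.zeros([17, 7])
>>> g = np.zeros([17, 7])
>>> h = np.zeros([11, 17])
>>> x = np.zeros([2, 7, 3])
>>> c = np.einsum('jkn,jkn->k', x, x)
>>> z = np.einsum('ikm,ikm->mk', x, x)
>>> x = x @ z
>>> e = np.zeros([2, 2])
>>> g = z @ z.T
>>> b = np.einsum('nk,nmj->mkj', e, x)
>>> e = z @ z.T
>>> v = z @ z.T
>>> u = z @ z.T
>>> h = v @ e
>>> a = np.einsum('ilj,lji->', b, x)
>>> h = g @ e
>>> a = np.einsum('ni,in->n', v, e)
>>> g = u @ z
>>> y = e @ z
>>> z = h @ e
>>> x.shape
(2, 7, 7)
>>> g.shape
(3, 7)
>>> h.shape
(3, 3)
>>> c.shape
(7,)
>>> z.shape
(3, 3)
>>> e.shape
(3, 3)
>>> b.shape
(7, 2, 7)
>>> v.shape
(3, 3)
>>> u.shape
(3, 3)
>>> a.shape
(3,)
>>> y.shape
(3, 7)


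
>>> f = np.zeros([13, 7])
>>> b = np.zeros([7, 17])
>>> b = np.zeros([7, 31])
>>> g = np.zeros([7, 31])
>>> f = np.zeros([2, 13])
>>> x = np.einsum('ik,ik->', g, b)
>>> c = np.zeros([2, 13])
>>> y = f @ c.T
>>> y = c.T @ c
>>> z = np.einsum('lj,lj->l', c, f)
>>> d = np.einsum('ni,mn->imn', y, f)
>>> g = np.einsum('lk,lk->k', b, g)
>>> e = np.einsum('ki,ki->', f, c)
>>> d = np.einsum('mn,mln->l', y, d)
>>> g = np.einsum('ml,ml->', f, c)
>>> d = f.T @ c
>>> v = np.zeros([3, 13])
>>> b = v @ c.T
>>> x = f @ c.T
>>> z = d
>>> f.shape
(2, 13)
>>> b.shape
(3, 2)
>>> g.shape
()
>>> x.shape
(2, 2)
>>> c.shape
(2, 13)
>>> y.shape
(13, 13)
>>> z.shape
(13, 13)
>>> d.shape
(13, 13)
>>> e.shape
()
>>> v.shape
(3, 13)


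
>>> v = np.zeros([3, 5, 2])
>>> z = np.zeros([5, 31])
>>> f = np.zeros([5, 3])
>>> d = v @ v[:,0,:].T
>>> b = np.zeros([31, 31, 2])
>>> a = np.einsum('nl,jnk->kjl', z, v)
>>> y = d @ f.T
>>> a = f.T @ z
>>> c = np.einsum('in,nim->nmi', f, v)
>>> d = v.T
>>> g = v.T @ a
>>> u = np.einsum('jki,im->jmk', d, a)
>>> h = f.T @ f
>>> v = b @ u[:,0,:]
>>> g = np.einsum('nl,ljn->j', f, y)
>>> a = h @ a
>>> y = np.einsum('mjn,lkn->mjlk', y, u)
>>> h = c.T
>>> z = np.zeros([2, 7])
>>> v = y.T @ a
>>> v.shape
(31, 2, 5, 31)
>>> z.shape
(2, 7)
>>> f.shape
(5, 3)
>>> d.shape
(2, 5, 3)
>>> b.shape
(31, 31, 2)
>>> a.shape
(3, 31)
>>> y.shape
(3, 5, 2, 31)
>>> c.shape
(3, 2, 5)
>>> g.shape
(5,)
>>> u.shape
(2, 31, 5)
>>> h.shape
(5, 2, 3)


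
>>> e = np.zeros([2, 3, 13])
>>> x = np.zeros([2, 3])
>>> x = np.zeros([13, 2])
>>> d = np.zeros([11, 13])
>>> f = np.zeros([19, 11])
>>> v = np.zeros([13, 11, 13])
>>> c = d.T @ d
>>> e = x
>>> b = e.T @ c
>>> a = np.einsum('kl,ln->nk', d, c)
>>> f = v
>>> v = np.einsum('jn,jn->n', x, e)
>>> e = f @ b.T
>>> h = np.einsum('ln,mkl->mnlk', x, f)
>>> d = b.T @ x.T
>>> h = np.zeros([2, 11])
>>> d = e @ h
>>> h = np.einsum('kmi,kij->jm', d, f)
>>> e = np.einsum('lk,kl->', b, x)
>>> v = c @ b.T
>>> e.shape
()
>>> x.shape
(13, 2)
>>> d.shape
(13, 11, 11)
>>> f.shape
(13, 11, 13)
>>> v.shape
(13, 2)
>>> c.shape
(13, 13)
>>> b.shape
(2, 13)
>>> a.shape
(13, 11)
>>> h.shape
(13, 11)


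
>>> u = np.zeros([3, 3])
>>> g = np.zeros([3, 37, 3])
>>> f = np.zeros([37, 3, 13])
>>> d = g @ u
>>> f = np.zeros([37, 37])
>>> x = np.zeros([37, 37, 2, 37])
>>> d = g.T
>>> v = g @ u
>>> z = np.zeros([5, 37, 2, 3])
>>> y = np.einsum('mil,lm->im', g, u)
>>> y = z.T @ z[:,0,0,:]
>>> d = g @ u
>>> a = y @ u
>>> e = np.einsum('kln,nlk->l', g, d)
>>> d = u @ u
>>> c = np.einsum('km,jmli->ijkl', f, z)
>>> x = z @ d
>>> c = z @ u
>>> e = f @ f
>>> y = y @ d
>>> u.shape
(3, 3)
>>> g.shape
(3, 37, 3)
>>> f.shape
(37, 37)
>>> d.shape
(3, 3)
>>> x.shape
(5, 37, 2, 3)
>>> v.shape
(3, 37, 3)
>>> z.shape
(5, 37, 2, 3)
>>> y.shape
(3, 2, 37, 3)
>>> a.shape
(3, 2, 37, 3)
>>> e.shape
(37, 37)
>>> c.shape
(5, 37, 2, 3)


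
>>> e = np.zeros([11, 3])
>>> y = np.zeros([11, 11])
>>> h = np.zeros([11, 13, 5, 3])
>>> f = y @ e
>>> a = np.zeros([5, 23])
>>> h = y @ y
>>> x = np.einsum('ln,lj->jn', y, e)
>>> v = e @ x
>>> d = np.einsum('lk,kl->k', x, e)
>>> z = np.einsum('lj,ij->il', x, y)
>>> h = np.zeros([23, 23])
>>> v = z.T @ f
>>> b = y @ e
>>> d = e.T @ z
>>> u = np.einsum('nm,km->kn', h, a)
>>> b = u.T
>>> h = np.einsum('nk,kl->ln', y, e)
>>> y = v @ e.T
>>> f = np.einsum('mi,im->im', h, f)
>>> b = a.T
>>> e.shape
(11, 3)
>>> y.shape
(3, 11)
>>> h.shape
(3, 11)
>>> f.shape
(11, 3)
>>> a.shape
(5, 23)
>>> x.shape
(3, 11)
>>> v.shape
(3, 3)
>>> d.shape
(3, 3)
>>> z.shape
(11, 3)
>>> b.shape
(23, 5)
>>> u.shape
(5, 23)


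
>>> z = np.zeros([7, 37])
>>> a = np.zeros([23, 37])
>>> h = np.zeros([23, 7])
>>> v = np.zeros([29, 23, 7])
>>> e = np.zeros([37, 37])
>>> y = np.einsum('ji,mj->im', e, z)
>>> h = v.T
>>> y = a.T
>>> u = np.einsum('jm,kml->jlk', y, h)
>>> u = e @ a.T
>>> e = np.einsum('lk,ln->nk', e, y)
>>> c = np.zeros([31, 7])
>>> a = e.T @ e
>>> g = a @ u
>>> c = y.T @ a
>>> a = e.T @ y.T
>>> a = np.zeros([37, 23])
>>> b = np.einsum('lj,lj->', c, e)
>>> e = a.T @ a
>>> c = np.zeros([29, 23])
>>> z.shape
(7, 37)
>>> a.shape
(37, 23)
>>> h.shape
(7, 23, 29)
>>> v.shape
(29, 23, 7)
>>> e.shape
(23, 23)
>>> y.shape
(37, 23)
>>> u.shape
(37, 23)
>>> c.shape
(29, 23)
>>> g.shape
(37, 23)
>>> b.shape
()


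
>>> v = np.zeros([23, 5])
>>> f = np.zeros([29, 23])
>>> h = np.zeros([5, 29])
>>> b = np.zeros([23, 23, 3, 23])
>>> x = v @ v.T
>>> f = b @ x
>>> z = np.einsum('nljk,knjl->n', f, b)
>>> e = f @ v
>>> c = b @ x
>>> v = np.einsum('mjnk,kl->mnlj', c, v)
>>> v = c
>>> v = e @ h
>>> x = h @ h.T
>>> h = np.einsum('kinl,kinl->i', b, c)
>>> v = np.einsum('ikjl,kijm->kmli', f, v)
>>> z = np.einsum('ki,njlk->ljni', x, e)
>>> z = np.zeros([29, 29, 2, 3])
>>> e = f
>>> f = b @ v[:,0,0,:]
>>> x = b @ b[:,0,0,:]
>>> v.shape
(23, 29, 23, 23)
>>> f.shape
(23, 23, 3, 23)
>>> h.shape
(23,)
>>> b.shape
(23, 23, 3, 23)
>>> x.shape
(23, 23, 3, 23)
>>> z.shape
(29, 29, 2, 3)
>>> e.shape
(23, 23, 3, 23)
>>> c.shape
(23, 23, 3, 23)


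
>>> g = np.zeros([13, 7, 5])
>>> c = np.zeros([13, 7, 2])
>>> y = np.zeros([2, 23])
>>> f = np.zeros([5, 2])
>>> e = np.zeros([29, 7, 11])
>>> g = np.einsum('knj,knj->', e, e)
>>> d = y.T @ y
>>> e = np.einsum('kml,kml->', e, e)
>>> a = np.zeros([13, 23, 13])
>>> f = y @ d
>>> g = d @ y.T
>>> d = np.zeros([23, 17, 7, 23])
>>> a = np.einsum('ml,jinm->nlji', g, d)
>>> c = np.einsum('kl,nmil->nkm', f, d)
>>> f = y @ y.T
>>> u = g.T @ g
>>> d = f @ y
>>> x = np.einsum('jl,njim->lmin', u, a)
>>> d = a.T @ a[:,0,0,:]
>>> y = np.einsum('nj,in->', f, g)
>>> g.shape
(23, 2)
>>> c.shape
(23, 2, 17)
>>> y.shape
()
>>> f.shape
(2, 2)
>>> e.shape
()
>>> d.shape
(17, 23, 2, 17)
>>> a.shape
(7, 2, 23, 17)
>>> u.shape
(2, 2)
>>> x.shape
(2, 17, 23, 7)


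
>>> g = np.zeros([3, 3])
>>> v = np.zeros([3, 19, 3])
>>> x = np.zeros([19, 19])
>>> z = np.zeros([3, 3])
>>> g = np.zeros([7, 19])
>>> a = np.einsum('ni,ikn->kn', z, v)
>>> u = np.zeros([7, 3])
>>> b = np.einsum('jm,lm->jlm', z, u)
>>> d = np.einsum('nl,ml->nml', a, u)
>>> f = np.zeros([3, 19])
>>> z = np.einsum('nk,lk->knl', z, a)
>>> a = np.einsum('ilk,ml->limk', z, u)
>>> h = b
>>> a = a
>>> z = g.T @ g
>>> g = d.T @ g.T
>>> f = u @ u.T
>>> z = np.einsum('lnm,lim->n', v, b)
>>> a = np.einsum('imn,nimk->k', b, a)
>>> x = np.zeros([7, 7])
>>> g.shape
(3, 7, 7)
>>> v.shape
(3, 19, 3)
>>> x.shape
(7, 7)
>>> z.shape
(19,)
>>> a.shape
(19,)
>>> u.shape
(7, 3)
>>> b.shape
(3, 7, 3)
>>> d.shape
(19, 7, 3)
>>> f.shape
(7, 7)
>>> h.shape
(3, 7, 3)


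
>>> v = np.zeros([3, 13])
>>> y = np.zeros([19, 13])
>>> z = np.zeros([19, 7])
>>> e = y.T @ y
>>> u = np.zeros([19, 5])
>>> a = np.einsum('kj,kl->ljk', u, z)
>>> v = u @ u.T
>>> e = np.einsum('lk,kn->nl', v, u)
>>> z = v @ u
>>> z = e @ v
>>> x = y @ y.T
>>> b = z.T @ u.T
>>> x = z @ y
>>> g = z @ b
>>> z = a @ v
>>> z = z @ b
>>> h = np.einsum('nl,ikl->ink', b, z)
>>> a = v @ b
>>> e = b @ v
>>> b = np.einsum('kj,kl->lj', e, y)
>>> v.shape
(19, 19)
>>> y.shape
(19, 13)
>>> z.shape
(7, 5, 19)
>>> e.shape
(19, 19)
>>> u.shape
(19, 5)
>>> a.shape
(19, 19)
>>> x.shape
(5, 13)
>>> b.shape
(13, 19)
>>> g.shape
(5, 19)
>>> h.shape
(7, 19, 5)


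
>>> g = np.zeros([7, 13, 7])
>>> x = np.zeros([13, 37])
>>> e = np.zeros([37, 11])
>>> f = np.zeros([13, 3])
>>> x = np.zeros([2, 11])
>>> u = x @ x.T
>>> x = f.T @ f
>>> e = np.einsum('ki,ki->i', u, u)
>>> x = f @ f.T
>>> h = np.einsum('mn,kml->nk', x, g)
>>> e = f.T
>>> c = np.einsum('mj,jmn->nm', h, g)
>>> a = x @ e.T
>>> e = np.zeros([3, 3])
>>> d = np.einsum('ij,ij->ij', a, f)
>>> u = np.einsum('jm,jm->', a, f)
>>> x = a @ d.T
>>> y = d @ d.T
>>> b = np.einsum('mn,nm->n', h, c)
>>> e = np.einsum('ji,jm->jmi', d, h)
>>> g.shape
(7, 13, 7)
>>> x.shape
(13, 13)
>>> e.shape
(13, 7, 3)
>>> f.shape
(13, 3)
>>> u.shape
()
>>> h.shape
(13, 7)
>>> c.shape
(7, 13)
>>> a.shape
(13, 3)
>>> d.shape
(13, 3)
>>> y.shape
(13, 13)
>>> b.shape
(7,)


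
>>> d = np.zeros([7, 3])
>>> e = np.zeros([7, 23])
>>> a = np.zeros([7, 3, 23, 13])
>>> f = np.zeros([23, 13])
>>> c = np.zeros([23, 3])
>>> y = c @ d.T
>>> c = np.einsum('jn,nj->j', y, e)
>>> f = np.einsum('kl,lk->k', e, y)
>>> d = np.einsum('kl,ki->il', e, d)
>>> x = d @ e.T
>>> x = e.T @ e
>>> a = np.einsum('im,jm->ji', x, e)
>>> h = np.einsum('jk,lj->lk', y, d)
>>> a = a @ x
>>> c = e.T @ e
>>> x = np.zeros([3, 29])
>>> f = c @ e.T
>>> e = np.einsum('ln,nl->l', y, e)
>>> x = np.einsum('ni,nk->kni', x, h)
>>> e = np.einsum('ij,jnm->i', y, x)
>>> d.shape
(3, 23)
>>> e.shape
(23,)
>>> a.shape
(7, 23)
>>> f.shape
(23, 7)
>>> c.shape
(23, 23)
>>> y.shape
(23, 7)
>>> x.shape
(7, 3, 29)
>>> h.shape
(3, 7)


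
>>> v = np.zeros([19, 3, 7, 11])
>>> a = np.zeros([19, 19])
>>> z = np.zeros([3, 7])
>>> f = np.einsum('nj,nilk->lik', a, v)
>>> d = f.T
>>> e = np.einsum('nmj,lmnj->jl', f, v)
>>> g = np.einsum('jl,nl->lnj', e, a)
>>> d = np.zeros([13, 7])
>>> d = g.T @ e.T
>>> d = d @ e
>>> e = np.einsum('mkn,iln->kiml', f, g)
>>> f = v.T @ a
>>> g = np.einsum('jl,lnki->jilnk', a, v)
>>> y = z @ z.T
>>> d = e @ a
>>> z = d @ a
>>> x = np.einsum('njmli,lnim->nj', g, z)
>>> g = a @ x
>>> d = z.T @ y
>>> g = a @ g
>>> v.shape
(19, 3, 7, 11)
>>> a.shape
(19, 19)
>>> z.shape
(3, 19, 7, 19)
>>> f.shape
(11, 7, 3, 19)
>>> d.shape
(19, 7, 19, 3)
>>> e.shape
(3, 19, 7, 19)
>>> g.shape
(19, 11)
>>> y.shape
(3, 3)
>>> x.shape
(19, 11)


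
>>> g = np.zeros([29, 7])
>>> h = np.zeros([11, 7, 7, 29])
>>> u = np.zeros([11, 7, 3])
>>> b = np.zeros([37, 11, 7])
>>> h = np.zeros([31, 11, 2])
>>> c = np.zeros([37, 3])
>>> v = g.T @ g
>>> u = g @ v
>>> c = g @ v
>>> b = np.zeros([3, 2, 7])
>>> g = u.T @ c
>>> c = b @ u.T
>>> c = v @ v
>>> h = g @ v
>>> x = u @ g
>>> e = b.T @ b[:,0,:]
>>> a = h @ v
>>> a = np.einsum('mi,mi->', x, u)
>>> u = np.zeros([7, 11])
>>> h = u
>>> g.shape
(7, 7)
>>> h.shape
(7, 11)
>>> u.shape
(7, 11)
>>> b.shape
(3, 2, 7)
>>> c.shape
(7, 7)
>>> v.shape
(7, 7)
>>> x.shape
(29, 7)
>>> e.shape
(7, 2, 7)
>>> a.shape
()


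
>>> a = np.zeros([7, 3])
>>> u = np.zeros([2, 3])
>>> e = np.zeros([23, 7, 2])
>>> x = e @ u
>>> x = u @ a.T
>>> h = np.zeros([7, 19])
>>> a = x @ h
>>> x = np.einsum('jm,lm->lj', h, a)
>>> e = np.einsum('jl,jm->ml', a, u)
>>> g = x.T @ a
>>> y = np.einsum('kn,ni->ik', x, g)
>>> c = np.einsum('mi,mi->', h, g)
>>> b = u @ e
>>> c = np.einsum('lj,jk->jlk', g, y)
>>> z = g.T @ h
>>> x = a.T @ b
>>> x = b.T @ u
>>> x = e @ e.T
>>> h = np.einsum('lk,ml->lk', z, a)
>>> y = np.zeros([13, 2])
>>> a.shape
(2, 19)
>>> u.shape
(2, 3)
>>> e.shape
(3, 19)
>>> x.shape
(3, 3)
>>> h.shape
(19, 19)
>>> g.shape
(7, 19)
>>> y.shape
(13, 2)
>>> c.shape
(19, 7, 2)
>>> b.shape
(2, 19)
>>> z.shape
(19, 19)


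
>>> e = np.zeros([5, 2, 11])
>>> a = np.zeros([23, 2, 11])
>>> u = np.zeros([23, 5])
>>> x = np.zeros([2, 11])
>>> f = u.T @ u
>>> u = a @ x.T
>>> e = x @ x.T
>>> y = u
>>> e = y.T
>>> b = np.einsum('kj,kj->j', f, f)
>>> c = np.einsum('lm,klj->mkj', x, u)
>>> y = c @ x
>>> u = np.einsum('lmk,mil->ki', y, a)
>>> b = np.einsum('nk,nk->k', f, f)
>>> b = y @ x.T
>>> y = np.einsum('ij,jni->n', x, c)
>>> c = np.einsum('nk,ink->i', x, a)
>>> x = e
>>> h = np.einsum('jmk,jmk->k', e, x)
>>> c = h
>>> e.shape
(2, 2, 23)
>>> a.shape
(23, 2, 11)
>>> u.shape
(11, 2)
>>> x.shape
(2, 2, 23)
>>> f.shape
(5, 5)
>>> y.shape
(23,)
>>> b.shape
(11, 23, 2)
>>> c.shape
(23,)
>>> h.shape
(23,)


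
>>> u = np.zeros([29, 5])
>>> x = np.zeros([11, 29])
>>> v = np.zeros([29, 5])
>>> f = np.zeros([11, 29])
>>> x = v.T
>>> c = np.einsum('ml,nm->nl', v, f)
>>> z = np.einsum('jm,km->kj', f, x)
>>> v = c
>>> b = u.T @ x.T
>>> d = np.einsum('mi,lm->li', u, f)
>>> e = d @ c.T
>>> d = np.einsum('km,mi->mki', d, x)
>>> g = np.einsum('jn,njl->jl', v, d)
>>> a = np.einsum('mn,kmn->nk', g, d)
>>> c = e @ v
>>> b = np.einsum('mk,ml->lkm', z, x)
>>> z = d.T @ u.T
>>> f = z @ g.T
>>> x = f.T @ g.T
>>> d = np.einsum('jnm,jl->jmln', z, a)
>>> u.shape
(29, 5)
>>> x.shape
(11, 11, 11)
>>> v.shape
(11, 5)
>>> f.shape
(29, 11, 11)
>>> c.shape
(11, 5)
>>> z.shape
(29, 11, 29)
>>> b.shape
(29, 11, 5)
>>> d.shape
(29, 29, 5, 11)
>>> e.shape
(11, 11)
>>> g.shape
(11, 29)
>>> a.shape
(29, 5)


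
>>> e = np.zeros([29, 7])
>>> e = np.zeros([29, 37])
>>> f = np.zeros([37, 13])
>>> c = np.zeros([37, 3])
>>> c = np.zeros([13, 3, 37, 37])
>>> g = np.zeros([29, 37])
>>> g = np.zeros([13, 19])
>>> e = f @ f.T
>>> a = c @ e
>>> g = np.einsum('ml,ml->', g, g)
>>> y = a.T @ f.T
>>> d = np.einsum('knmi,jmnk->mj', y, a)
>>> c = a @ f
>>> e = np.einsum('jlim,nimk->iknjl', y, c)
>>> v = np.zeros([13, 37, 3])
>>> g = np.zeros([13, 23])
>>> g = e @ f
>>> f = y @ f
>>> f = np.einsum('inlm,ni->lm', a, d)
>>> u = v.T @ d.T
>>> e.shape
(3, 13, 13, 37, 37)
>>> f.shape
(37, 37)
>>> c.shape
(13, 3, 37, 13)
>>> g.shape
(3, 13, 13, 37, 13)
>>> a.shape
(13, 3, 37, 37)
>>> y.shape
(37, 37, 3, 37)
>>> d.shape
(3, 13)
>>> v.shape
(13, 37, 3)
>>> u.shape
(3, 37, 3)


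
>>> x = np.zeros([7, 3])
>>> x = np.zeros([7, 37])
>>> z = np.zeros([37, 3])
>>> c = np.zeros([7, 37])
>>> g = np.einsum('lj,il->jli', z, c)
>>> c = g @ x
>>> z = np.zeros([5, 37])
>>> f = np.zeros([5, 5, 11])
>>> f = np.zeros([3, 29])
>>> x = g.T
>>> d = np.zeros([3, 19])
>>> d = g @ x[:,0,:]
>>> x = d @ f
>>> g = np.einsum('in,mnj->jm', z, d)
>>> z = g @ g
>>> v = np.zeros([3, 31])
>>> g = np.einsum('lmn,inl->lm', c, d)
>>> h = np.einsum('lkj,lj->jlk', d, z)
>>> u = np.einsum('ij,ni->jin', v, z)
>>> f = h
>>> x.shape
(3, 37, 29)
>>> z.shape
(3, 3)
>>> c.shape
(3, 37, 37)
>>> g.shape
(3, 37)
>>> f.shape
(3, 3, 37)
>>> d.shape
(3, 37, 3)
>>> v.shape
(3, 31)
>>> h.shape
(3, 3, 37)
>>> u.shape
(31, 3, 3)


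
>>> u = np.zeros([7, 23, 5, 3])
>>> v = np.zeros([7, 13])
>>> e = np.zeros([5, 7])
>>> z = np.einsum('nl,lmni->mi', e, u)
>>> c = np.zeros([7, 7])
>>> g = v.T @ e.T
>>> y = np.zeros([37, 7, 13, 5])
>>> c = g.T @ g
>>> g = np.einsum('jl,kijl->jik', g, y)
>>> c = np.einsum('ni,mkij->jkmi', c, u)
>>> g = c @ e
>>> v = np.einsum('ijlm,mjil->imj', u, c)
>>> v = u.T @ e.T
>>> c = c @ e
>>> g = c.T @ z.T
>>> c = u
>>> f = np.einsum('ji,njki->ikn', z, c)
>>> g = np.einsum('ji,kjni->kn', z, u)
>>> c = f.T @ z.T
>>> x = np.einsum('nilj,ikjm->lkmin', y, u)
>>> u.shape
(7, 23, 5, 3)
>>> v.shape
(3, 5, 23, 5)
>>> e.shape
(5, 7)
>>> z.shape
(23, 3)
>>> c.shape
(7, 5, 23)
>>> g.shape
(7, 5)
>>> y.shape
(37, 7, 13, 5)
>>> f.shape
(3, 5, 7)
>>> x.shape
(13, 23, 3, 7, 37)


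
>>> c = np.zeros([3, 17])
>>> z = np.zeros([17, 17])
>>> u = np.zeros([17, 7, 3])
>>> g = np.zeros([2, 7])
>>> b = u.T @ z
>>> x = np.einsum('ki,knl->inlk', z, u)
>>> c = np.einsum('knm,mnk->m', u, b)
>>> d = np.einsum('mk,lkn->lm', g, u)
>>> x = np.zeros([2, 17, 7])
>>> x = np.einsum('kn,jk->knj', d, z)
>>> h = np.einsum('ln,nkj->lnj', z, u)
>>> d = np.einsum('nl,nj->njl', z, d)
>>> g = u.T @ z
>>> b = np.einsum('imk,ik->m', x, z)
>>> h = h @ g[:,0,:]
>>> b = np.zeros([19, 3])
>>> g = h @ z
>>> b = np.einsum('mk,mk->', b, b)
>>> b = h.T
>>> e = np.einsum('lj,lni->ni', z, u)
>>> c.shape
(3,)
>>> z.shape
(17, 17)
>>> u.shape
(17, 7, 3)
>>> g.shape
(17, 17, 17)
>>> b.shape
(17, 17, 17)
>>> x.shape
(17, 2, 17)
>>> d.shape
(17, 2, 17)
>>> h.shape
(17, 17, 17)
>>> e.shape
(7, 3)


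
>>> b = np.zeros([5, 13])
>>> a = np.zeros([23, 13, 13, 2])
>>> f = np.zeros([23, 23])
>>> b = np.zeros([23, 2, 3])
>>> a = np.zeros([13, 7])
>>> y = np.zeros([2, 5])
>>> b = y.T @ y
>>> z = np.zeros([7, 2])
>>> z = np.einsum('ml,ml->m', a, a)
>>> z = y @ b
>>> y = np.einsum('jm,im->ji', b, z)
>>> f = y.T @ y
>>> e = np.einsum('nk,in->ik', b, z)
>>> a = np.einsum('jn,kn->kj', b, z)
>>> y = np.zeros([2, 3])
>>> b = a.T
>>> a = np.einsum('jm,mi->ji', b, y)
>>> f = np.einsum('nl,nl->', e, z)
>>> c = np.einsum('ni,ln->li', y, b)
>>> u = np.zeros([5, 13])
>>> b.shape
(5, 2)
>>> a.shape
(5, 3)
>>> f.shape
()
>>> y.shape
(2, 3)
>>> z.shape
(2, 5)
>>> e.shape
(2, 5)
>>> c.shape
(5, 3)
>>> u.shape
(5, 13)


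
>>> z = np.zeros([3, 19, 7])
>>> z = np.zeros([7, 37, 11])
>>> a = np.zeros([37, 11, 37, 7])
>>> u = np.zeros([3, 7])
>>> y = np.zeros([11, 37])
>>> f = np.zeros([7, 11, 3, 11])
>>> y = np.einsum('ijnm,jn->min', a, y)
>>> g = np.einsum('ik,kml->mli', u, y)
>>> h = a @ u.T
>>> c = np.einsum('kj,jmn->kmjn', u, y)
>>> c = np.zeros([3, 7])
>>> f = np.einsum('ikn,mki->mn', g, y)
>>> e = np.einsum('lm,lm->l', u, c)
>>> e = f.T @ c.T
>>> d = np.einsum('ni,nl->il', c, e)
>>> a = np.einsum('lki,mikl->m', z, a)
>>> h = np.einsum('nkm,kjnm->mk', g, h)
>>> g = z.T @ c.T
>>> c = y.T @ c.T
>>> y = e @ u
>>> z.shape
(7, 37, 11)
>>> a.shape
(37,)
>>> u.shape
(3, 7)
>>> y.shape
(3, 7)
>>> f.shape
(7, 3)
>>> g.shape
(11, 37, 3)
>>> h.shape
(3, 37)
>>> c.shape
(37, 37, 3)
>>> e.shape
(3, 3)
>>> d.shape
(7, 3)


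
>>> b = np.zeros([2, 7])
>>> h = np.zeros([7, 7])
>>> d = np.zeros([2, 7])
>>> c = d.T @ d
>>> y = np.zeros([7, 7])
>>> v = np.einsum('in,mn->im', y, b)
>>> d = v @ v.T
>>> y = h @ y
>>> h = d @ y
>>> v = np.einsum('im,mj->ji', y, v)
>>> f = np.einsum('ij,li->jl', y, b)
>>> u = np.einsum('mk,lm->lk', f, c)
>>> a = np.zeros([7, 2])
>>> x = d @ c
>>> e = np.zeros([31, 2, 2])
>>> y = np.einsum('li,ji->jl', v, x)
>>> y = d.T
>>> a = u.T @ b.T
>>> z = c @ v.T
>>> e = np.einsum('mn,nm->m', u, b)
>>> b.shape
(2, 7)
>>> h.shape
(7, 7)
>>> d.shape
(7, 7)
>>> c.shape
(7, 7)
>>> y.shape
(7, 7)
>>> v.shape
(2, 7)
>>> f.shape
(7, 2)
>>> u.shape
(7, 2)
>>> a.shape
(2, 2)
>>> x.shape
(7, 7)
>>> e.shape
(7,)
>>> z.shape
(7, 2)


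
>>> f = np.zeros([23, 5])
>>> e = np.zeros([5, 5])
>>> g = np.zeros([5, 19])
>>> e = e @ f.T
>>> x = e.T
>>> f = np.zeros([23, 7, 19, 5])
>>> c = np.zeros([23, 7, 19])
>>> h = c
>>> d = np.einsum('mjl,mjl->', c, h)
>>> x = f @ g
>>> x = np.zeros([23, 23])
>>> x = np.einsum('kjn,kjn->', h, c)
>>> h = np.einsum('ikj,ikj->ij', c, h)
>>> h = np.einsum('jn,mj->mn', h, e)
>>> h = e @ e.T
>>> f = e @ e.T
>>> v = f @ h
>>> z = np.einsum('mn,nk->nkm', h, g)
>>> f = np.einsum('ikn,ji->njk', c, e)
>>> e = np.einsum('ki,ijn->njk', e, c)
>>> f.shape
(19, 5, 7)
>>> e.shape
(19, 7, 5)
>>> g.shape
(5, 19)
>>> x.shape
()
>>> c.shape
(23, 7, 19)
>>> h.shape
(5, 5)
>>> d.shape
()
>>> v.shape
(5, 5)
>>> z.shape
(5, 19, 5)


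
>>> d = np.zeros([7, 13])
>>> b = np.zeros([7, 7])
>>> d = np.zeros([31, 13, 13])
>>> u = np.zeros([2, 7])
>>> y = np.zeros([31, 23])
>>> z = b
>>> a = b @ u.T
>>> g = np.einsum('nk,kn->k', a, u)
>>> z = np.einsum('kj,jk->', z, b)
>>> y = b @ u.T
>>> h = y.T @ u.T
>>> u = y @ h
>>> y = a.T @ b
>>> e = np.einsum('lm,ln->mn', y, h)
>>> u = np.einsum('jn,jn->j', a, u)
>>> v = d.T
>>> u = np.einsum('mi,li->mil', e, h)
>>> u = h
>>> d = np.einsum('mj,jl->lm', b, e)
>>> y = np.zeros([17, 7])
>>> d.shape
(2, 7)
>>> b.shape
(7, 7)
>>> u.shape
(2, 2)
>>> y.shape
(17, 7)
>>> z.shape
()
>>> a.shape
(7, 2)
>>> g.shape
(2,)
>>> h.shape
(2, 2)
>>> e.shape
(7, 2)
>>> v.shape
(13, 13, 31)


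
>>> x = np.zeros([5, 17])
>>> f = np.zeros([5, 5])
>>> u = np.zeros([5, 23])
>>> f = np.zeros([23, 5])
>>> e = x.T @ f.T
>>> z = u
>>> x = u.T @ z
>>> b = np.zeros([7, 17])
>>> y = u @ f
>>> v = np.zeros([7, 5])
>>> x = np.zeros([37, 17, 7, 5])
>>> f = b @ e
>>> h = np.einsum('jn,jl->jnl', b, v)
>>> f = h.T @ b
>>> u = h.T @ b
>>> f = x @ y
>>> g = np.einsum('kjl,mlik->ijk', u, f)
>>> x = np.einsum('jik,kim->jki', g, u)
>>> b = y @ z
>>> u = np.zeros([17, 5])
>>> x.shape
(7, 5, 17)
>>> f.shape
(37, 17, 7, 5)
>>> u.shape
(17, 5)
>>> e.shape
(17, 23)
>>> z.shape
(5, 23)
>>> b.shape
(5, 23)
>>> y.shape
(5, 5)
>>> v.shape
(7, 5)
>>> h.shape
(7, 17, 5)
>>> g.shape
(7, 17, 5)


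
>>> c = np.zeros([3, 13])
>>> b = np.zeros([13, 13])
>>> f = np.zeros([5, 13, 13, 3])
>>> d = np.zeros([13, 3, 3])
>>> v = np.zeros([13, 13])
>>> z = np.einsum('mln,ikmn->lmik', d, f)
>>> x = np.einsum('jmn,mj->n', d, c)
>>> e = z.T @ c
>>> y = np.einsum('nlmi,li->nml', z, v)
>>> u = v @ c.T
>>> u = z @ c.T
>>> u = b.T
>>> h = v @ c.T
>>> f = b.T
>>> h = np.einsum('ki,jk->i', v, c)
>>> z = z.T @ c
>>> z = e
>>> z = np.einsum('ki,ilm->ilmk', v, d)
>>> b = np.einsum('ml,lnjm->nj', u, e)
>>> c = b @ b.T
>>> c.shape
(5, 5)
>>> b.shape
(5, 13)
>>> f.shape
(13, 13)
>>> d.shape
(13, 3, 3)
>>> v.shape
(13, 13)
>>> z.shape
(13, 3, 3, 13)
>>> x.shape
(3,)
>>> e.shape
(13, 5, 13, 13)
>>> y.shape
(3, 5, 13)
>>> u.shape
(13, 13)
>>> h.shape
(13,)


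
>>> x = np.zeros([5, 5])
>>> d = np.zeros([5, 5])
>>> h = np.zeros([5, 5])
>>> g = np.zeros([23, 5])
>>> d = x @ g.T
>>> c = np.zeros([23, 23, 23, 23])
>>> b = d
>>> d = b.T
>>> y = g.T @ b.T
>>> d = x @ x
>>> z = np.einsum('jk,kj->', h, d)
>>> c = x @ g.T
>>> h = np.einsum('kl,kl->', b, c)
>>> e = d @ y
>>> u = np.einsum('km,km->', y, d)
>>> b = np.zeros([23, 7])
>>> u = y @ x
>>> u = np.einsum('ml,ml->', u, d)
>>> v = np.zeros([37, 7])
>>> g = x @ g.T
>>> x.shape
(5, 5)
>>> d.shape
(5, 5)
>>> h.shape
()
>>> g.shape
(5, 23)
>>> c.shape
(5, 23)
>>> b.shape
(23, 7)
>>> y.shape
(5, 5)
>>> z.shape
()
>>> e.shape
(5, 5)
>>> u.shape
()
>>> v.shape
(37, 7)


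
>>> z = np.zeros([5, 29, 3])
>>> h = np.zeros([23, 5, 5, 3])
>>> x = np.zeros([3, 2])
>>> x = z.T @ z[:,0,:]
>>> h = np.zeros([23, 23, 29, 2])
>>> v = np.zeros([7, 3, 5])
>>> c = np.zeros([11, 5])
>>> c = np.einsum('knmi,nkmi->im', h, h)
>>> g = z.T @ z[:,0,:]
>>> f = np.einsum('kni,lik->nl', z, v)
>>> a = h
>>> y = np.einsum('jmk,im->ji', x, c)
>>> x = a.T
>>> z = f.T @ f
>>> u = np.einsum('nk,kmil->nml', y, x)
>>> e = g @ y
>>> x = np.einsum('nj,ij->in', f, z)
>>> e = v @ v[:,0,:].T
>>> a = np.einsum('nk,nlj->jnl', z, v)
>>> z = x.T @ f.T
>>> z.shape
(29, 29)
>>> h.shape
(23, 23, 29, 2)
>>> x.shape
(7, 29)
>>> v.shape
(7, 3, 5)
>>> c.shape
(2, 29)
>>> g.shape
(3, 29, 3)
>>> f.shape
(29, 7)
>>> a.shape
(5, 7, 3)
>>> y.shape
(3, 2)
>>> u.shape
(3, 29, 23)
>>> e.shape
(7, 3, 7)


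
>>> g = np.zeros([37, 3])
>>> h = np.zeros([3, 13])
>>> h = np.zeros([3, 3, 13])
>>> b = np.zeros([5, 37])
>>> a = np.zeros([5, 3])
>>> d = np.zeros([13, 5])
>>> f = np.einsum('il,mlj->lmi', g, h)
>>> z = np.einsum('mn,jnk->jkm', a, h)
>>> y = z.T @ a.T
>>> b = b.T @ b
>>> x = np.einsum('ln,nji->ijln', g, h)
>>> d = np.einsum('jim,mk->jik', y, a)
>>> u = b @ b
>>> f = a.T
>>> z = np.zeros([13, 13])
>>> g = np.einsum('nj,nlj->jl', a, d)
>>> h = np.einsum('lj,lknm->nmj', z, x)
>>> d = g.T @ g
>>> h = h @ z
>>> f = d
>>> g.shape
(3, 13)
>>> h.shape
(37, 3, 13)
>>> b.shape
(37, 37)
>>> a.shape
(5, 3)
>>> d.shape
(13, 13)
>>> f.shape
(13, 13)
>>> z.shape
(13, 13)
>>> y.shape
(5, 13, 5)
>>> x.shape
(13, 3, 37, 3)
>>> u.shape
(37, 37)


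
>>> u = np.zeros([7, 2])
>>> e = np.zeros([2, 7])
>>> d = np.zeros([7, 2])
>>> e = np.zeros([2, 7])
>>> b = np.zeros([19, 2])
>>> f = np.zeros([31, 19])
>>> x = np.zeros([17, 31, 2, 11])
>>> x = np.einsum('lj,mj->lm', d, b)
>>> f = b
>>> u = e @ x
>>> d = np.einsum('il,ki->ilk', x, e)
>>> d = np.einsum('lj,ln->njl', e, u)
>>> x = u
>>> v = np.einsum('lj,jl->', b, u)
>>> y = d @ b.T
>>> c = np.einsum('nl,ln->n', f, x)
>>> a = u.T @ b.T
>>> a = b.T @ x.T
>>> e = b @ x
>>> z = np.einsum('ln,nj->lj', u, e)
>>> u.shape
(2, 19)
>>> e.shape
(19, 19)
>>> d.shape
(19, 7, 2)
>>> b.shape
(19, 2)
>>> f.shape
(19, 2)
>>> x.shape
(2, 19)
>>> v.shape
()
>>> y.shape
(19, 7, 19)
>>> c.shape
(19,)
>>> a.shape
(2, 2)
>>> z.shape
(2, 19)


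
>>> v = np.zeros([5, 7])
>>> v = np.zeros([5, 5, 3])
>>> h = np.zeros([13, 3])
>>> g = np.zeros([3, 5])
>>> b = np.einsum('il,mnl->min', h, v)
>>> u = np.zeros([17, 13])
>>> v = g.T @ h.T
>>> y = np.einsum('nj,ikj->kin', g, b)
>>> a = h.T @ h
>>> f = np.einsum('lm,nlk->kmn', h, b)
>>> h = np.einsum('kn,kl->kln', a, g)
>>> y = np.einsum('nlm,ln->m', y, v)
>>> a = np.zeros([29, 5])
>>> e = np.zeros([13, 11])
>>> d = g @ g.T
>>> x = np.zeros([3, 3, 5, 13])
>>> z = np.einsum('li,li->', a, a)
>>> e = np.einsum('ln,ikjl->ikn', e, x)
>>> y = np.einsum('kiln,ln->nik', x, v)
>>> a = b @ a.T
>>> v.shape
(5, 13)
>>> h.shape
(3, 5, 3)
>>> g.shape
(3, 5)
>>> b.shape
(5, 13, 5)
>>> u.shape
(17, 13)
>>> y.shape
(13, 3, 3)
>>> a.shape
(5, 13, 29)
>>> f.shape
(5, 3, 5)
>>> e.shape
(3, 3, 11)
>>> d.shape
(3, 3)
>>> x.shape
(3, 3, 5, 13)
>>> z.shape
()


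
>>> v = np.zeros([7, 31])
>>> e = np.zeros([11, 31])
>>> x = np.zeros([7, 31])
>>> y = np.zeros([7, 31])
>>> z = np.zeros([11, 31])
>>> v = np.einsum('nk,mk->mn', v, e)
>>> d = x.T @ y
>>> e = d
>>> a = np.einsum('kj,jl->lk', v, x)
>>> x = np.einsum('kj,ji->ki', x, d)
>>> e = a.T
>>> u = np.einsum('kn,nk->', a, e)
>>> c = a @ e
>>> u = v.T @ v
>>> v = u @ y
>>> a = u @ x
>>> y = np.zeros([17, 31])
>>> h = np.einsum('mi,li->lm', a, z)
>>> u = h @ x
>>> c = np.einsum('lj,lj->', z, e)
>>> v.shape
(7, 31)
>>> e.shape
(11, 31)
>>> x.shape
(7, 31)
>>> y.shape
(17, 31)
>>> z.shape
(11, 31)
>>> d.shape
(31, 31)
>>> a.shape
(7, 31)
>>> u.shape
(11, 31)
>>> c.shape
()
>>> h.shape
(11, 7)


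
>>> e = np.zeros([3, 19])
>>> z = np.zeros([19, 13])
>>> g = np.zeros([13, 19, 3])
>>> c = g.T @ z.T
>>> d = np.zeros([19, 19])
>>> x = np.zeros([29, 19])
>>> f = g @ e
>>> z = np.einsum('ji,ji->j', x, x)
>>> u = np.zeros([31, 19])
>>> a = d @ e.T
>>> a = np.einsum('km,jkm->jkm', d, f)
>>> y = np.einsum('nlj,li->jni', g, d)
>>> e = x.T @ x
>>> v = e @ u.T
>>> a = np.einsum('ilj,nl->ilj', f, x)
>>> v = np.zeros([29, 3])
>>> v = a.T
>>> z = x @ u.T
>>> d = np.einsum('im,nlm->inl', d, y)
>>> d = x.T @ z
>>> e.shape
(19, 19)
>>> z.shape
(29, 31)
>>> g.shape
(13, 19, 3)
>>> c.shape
(3, 19, 19)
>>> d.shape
(19, 31)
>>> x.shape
(29, 19)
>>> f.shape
(13, 19, 19)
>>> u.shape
(31, 19)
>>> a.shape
(13, 19, 19)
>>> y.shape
(3, 13, 19)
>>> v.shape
(19, 19, 13)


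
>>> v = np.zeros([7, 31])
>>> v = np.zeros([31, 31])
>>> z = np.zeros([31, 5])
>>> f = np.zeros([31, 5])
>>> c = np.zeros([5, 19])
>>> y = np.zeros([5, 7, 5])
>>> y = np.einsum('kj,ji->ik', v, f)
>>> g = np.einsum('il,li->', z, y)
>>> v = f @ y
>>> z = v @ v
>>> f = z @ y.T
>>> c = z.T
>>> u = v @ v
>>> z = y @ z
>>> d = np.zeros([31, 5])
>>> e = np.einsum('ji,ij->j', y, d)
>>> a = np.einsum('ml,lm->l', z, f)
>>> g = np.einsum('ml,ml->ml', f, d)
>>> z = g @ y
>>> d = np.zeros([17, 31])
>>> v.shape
(31, 31)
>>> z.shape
(31, 31)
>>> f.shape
(31, 5)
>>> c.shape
(31, 31)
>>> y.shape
(5, 31)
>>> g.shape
(31, 5)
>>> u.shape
(31, 31)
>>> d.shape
(17, 31)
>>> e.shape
(5,)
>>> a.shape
(31,)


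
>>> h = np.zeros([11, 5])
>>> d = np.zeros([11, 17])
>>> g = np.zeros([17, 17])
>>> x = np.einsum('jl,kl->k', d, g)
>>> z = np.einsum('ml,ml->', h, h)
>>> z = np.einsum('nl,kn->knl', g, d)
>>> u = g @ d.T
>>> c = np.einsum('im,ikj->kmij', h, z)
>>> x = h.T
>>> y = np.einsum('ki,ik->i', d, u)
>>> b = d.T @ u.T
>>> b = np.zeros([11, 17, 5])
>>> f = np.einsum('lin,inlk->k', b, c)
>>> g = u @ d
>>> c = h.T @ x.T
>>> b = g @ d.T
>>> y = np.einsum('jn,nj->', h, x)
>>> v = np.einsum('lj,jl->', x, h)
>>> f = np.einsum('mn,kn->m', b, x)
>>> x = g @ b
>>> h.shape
(11, 5)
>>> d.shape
(11, 17)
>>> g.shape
(17, 17)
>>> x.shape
(17, 11)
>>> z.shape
(11, 17, 17)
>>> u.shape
(17, 11)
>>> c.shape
(5, 5)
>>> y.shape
()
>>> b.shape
(17, 11)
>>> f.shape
(17,)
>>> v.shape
()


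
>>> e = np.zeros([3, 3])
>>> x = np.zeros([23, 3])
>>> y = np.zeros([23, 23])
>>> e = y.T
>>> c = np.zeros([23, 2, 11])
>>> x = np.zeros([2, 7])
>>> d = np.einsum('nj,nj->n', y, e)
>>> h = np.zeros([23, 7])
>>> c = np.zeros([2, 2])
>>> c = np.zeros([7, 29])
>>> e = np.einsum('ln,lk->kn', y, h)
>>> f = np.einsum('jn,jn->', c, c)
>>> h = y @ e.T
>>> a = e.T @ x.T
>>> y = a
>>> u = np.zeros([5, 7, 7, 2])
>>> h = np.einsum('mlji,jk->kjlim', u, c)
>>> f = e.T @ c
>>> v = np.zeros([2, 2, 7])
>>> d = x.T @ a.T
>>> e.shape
(7, 23)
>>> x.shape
(2, 7)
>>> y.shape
(23, 2)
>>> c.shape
(7, 29)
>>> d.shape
(7, 23)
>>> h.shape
(29, 7, 7, 2, 5)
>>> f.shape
(23, 29)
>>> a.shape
(23, 2)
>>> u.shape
(5, 7, 7, 2)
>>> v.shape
(2, 2, 7)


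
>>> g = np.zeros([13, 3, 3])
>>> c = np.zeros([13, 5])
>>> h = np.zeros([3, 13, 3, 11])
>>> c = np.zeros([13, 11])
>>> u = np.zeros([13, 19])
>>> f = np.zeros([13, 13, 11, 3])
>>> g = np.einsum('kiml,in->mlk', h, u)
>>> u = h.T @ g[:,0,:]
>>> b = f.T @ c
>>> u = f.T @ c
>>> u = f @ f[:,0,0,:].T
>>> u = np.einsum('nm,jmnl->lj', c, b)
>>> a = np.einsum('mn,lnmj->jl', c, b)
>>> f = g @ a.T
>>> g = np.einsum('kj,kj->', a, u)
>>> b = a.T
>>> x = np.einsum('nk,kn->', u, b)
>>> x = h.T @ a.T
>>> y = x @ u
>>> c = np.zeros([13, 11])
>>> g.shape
()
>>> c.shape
(13, 11)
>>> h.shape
(3, 13, 3, 11)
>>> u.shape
(11, 3)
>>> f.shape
(3, 11, 11)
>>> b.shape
(3, 11)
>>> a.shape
(11, 3)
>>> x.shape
(11, 3, 13, 11)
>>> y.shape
(11, 3, 13, 3)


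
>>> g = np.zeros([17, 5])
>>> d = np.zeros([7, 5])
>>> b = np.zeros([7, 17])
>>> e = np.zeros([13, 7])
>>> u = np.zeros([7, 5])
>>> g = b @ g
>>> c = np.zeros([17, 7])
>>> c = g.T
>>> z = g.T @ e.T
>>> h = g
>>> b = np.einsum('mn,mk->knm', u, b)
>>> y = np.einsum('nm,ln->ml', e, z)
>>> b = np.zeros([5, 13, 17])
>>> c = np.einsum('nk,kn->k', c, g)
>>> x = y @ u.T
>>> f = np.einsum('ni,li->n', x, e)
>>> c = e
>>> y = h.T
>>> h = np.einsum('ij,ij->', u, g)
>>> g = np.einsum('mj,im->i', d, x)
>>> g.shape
(7,)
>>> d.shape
(7, 5)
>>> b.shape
(5, 13, 17)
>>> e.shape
(13, 7)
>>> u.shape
(7, 5)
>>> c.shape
(13, 7)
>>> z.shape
(5, 13)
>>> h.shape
()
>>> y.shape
(5, 7)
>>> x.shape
(7, 7)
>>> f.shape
(7,)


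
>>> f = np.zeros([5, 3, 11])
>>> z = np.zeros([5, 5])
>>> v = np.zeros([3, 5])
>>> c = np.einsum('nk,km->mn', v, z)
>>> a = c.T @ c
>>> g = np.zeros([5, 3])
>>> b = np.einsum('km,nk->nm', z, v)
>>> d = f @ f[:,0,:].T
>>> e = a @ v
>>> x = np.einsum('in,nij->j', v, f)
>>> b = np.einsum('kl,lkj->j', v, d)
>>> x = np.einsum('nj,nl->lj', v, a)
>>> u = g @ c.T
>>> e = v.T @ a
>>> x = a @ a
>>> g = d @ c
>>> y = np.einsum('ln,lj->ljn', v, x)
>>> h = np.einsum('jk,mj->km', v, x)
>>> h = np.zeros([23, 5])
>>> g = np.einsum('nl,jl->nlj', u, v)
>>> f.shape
(5, 3, 11)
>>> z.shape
(5, 5)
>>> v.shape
(3, 5)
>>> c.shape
(5, 3)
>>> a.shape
(3, 3)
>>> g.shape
(5, 5, 3)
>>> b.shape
(5,)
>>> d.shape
(5, 3, 5)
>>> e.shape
(5, 3)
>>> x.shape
(3, 3)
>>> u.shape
(5, 5)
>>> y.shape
(3, 3, 5)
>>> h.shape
(23, 5)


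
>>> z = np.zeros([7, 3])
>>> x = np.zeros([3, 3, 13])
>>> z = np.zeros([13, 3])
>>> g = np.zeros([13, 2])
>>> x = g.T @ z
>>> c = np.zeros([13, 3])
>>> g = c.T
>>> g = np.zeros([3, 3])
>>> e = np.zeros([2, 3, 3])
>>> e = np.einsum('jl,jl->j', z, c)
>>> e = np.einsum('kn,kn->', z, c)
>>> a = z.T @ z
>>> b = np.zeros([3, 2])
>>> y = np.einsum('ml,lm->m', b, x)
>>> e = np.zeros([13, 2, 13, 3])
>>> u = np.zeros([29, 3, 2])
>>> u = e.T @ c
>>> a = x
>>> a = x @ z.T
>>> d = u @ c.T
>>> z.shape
(13, 3)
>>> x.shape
(2, 3)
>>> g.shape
(3, 3)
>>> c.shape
(13, 3)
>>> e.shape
(13, 2, 13, 3)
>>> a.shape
(2, 13)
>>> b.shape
(3, 2)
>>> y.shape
(3,)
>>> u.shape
(3, 13, 2, 3)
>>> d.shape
(3, 13, 2, 13)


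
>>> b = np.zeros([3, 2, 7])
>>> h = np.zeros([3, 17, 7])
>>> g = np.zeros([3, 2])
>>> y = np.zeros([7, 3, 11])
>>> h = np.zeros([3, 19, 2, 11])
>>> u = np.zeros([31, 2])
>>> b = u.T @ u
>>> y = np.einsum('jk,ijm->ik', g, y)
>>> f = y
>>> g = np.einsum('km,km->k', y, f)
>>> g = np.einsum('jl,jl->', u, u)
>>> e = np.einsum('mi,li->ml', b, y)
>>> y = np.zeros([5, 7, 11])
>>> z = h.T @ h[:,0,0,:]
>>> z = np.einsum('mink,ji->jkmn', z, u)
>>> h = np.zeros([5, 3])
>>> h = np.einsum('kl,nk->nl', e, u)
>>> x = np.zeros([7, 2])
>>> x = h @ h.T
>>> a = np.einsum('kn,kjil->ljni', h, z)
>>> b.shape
(2, 2)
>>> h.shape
(31, 7)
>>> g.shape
()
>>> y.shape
(5, 7, 11)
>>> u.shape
(31, 2)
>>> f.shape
(7, 2)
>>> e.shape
(2, 7)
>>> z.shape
(31, 11, 11, 19)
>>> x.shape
(31, 31)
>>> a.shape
(19, 11, 7, 11)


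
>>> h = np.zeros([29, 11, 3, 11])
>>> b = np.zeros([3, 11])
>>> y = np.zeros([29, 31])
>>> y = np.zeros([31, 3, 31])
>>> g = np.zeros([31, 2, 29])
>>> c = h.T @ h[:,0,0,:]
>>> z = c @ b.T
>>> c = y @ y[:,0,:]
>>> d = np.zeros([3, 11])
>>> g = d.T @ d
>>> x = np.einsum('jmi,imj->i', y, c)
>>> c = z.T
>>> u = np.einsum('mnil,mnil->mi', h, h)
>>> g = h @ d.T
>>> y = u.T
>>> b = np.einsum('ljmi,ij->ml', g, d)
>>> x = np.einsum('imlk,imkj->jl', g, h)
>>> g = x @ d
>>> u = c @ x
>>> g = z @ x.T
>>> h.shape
(29, 11, 3, 11)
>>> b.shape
(3, 29)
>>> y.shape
(3, 29)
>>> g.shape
(11, 3, 11, 11)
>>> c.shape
(3, 11, 3, 11)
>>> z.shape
(11, 3, 11, 3)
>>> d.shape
(3, 11)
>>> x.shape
(11, 3)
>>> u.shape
(3, 11, 3, 3)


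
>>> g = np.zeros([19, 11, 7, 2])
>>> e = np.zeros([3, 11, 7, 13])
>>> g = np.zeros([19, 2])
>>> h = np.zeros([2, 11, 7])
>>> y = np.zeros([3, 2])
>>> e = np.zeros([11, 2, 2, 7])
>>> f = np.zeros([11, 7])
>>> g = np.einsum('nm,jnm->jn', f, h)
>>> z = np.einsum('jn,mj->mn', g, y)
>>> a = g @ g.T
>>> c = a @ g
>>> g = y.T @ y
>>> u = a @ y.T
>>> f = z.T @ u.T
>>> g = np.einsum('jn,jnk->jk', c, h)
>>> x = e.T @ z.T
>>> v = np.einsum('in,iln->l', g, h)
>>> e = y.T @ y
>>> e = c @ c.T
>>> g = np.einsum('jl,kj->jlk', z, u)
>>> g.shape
(3, 11, 2)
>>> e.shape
(2, 2)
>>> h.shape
(2, 11, 7)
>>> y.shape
(3, 2)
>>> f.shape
(11, 2)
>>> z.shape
(3, 11)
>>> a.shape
(2, 2)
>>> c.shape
(2, 11)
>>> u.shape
(2, 3)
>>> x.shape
(7, 2, 2, 3)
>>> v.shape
(11,)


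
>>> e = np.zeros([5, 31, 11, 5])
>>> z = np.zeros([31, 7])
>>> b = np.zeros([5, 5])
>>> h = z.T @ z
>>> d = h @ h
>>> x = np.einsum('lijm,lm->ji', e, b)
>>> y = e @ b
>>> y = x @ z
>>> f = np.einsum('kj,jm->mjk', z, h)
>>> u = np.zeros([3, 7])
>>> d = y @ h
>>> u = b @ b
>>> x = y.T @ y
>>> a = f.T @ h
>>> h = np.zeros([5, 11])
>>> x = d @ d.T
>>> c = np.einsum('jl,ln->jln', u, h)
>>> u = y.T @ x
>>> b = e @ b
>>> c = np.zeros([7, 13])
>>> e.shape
(5, 31, 11, 5)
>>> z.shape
(31, 7)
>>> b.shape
(5, 31, 11, 5)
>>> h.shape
(5, 11)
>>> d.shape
(11, 7)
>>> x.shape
(11, 11)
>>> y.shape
(11, 7)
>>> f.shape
(7, 7, 31)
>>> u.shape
(7, 11)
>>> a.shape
(31, 7, 7)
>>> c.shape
(7, 13)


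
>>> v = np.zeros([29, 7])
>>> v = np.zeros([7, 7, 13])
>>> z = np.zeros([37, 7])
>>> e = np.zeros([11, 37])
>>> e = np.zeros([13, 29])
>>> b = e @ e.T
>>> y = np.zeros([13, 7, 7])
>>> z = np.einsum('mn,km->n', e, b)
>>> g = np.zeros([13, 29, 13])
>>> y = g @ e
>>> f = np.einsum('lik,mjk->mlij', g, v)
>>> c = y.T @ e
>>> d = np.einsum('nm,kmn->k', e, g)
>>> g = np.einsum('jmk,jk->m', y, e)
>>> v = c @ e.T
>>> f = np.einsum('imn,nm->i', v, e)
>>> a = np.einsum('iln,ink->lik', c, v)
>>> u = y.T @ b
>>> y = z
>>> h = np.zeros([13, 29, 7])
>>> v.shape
(29, 29, 13)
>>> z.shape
(29,)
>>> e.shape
(13, 29)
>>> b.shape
(13, 13)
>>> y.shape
(29,)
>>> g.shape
(29,)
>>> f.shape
(29,)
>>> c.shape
(29, 29, 29)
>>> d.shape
(13,)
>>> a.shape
(29, 29, 13)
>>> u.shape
(29, 29, 13)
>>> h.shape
(13, 29, 7)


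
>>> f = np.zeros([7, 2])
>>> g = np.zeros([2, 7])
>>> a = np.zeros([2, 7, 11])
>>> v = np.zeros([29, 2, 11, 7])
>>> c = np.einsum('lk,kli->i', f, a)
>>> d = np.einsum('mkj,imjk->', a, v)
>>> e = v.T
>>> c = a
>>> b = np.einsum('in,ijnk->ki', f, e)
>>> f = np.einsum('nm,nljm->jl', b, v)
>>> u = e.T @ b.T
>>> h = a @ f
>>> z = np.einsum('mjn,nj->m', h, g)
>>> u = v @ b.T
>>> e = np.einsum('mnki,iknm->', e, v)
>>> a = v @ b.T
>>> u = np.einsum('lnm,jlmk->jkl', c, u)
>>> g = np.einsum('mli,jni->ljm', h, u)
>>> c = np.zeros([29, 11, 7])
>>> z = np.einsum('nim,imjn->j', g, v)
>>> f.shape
(11, 2)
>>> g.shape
(7, 29, 2)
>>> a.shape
(29, 2, 11, 29)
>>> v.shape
(29, 2, 11, 7)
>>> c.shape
(29, 11, 7)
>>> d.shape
()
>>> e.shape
()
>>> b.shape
(29, 7)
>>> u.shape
(29, 29, 2)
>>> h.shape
(2, 7, 2)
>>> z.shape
(11,)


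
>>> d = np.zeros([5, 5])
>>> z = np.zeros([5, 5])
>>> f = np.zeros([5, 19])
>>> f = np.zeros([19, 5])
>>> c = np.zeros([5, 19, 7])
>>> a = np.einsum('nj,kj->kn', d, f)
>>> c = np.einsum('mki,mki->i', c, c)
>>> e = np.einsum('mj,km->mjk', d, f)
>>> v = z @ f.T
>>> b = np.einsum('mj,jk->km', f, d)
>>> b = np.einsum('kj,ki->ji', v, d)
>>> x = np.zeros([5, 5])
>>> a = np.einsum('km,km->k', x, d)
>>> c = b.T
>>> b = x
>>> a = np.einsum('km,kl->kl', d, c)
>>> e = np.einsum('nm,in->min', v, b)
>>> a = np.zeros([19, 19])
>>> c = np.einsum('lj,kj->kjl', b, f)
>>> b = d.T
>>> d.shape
(5, 5)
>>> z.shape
(5, 5)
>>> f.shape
(19, 5)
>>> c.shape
(19, 5, 5)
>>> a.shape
(19, 19)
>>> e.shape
(19, 5, 5)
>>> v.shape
(5, 19)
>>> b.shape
(5, 5)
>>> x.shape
(5, 5)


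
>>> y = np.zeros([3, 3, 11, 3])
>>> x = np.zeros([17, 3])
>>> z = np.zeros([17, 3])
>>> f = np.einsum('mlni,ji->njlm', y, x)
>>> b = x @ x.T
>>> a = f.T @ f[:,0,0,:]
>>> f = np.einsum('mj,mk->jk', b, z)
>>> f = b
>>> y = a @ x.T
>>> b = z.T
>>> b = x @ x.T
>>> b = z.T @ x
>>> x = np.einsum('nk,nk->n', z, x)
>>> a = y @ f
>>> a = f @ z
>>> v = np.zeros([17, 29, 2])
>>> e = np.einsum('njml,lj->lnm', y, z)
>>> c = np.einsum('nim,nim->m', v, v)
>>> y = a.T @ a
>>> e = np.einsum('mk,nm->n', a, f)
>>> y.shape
(3, 3)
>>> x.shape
(17,)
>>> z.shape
(17, 3)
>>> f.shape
(17, 17)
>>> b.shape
(3, 3)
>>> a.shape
(17, 3)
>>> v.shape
(17, 29, 2)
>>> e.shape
(17,)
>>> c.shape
(2,)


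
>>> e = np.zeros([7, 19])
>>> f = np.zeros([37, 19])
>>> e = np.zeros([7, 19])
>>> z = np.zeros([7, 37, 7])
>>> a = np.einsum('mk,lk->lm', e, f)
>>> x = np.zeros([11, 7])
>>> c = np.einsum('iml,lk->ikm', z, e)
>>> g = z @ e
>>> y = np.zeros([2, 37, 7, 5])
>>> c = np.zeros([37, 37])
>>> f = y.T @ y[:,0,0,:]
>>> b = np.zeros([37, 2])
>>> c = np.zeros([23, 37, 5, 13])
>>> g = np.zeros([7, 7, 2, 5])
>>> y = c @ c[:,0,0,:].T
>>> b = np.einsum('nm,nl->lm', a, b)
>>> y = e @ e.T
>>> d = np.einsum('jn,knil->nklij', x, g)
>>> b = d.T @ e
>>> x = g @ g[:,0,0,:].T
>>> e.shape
(7, 19)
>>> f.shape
(5, 7, 37, 5)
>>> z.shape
(7, 37, 7)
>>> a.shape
(37, 7)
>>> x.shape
(7, 7, 2, 7)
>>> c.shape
(23, 37, 5, 13)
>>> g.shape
(7, 7, 2, 5)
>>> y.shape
(7, 7)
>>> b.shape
(11, 2, 5, 7, 19)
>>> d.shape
(7, 7, 5, 2, 11)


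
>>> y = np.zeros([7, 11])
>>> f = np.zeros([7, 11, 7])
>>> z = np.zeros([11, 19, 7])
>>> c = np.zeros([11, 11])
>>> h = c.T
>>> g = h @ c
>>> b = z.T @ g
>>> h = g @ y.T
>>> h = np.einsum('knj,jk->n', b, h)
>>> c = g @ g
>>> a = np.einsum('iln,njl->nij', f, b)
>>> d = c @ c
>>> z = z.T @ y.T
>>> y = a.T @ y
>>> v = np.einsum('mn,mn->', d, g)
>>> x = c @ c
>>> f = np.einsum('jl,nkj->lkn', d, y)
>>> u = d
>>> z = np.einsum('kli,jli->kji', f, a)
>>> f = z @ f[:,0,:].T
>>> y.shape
(19, 7, 11)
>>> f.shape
(11, 7, 11)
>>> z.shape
(11, 7, 19)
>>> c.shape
(11, 11)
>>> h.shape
(19,)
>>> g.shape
(11, 11)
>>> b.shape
(7, 19, 11)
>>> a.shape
(7, 7, 19)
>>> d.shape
(11, 11)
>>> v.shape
()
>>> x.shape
(11, 11)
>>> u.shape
(11, 11)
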